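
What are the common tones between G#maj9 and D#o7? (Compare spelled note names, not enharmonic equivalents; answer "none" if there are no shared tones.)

G#maj9: G# B# D# F## A#
D#o7: D# F# A C
Common to both → D#.

D#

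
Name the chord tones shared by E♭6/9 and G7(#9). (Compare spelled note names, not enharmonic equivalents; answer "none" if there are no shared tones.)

E♭6/9: E♭ G B♭ C F
G7(#9): G B D F A♯
Common to both → G, F.

G  F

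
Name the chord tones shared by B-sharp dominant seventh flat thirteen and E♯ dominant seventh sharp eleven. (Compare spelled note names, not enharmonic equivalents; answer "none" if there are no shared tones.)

B-sharp dominant seventh flat thirteen = B#, D##, F##, A#, G#.
E♯ dominant seventh sharp eleven = E#, G##, B#, D#, A##.
Shared: B#.

B#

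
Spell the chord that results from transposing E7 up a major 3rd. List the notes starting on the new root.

A major 3rd up from E is G#, so the new chord is G# dominant seventh.
- root: G#
- major 3rd: B#
- perfect 5th: D#
- minor 7th: F#

G# – B# – D# – F#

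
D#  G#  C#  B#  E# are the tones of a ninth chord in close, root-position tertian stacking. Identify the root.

C#

Stacking in thirds gives C# – E# – G# – B# – D#, so C# is the root — C# major ninth.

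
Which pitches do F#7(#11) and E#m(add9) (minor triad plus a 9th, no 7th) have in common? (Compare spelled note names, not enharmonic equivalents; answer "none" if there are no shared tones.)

B#

F#7(#11) = F#, A#, C#, E, B#.
E#m(add9) = E#, G#, B#, F##.
Shared: B#.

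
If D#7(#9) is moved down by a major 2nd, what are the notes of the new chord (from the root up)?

A major 2nd down from D# is C#, so the new chord is C# dominant seventh sharp nine.
root → C#
3rd (major 3rd) → E#
5th (perfect 5th) → G#
7th (minor 7th) → B
9th (augmented 9th) → D##

C#, E#, G#, B, D##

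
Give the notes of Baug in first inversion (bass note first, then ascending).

D# – F## – B

In root position, Baug is B–D#–F##.
First inversion puts the third (D#) in the bass.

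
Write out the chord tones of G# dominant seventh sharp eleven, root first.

G-sharp – B-sharp – D-sharp – F-sharp – C-double-sharp

Root G-sharp, quality dominant seventh sharp eleven:
- root: G-sharp
- major 3rd: B-sharp
- perfect 5th: D-sharp
- minor 7th: F-sharp
- augmented 11th: C-double-sharp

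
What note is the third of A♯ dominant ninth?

C##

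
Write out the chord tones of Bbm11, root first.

Root Bb, quality minor eleventh:
Bb — root
Db — minor 3rd
F — perfect 5th
Ab — minor 7th
C — major 9th
Eb — perfect 11th

Bb – Db – F – Ab – C – Eb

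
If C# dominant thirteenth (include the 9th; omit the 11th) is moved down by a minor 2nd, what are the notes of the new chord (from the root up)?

B#, D##, F##, A#, C##, G##

C# down a minor 2nd → B#. New chord: B# dominant thirteenth.
Root: B#
Major 3rd (3rd): D##
Perfect 5th (5th): F##
Minor 7th (7th): A#
Major 9th (9th): C##
Major 13th (13th): G##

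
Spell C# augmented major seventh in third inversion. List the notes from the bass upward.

B-sharp, C-sharp, E-sharp, G-double-sharp

In root position, C# augmented major seventh is C-sharp–E-sharp–G-double-sharp–B-sharp.
Third inversion puts the seventh (B-sharp) in the bass.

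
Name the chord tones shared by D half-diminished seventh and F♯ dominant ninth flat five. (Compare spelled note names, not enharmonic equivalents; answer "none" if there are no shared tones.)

C

D half-diminished seventh = D, F, A-flat, C.
F♯ dominant ninth flat five = F-sharp, A-sharp, C, E, G-sharp.
Shared: C.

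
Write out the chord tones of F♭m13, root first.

Root Fb, quality minor thirteenth:
- root: Fb
- minor 3rd: Abb
- perfect 5th: Cb
- minor 7th: Ebb
- major 9th: Gb
- perfect 11th: Bbb
- major 13th: Db

Fb Abb Cb Ebb Gb Bbb Db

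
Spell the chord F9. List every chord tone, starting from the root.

F, A, C, E♭, G

Root F, quality dominant ninth:
root → F
3rd (major 3rd) → A
5th (perfect 5th) → C
7th (minor 7th) → E♭
9th (major 9th) → G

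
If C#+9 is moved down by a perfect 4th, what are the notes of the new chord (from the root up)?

G#  B#  D##  F#  A#

C# down a perfect 4th → G#. New chord: G# dominant ninth sharp five.
root → G#
3rd (major 3rd) → B#
5th (augmented 5th) → D##
7th (minor 7th) → F#
9th (major 9th) → A#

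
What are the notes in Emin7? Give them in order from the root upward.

E, G, B, D

Emin7: minor seventh on E.
Root: E
Minor 3rd (3rd): G
Perfect 5th (5th): B
Minor 7th (7th): D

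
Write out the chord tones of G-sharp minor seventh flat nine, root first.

G-sharp B D-sharp F-sharp A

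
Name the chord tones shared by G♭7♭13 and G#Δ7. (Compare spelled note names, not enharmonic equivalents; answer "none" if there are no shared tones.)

none

G♭7♭13: Gb Bb Db Fb Ebb
G#Δ7: G# B# D# F##
Common to both → none.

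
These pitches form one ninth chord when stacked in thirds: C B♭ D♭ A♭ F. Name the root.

B♭

Arranged so that each adjacent pair is a third by letter name: B♭ – D♭ – F – A♭ – C.
The bottom of that stack, B♭, is the root (this is B♭ minor ninth).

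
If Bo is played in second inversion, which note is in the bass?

Bo in root position is B–D–F.
Second inversion places the fifth in the bass, which is F.

F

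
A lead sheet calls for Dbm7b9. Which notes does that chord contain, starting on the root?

Db  Fb  Ab  Cb  Ebb

Root Db, quality minor seventh flat nine:
- root: Db
- minor 3rd: Fb
- perfect 5th: Ab
- minor 7th: Cb
- minor 9th: Ebb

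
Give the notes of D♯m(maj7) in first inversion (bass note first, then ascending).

F♯ – A♯ – C𝄪 – D♯

In root position, D♯m(maj7) is D♯–F♯–A♯–C𝄪.
First inversion puts the third (F♯) in the bass.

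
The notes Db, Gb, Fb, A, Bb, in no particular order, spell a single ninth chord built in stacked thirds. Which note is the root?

Gb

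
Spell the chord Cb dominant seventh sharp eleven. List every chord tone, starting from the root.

C-flat E-flat G-flat B-double-flat F

Root C-flat, quality dominant seventh sharp eleven:
root → C-flat
3rd (major 3rd) → E-flat
5th (perfect 5th) → G-flat
7th (minor 7th) → B-double-flat
11th (augmented 11th) → F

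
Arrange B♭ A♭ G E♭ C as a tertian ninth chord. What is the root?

Arranged so that each adjacent pair is a third by letter name: A♭ – C – E♭ – G – B♭.
The bottom of that stack, A♭, is the root (this is A♭ major ninth).

A♭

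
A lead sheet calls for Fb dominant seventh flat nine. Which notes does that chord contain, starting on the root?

Fb dominant seventh flat nine is a dominant seventh flat nine built on F-flat.
- root: F-flat
- major 3rd: A-flat
- perfect 5th: C-flat
- minor 7th: E-double-flat
- minor 9th: G-double-flat

F-flat – A-flat – C-flat – E-double-flat – G-double-flat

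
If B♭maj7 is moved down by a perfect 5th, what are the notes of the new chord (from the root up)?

Eb – G – Bb – D

A perfect 5th down from Bb is Eb, so the new chord is Eb major seventh.
- root: Eb
- major 3rd: G
- perfect 5th: Bb
- major 7th: D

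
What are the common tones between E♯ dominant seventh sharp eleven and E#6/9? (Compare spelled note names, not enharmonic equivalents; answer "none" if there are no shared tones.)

E♯, G𝄪, B♯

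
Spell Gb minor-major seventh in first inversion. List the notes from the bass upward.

Gb minor-major seventh = Gb–Bbb–Db–F; first inversion → third (Bbb) lowest.

Bbb Db F Gb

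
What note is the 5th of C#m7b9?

G#

C#m7b9 is built on C#; its 5th is a perfect 5th above the root.
A fifth above C uses the letter G, and the perfect 5th above C# is G#.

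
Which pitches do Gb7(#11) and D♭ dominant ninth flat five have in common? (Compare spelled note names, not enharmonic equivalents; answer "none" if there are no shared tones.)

D♭

Gb7(#11) = G♭, B♭, D♭, F♭, C.
D♭ dominant ninth flat five = D♭, F, A𝄫, C♭, E♭.
Shared: D♭.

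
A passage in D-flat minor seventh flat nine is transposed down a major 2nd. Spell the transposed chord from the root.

C♭ – E𝄫 – G♭ – B𝄫 – D𝄫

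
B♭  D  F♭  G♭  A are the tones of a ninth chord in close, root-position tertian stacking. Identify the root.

G♭

Stacking in thirds gives G♭ – B♭ – D – F♭ – A, so G♭ is the root — G♭ dominant seventh sharp nine sharp five.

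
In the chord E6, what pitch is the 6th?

C#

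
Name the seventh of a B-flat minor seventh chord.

A-flat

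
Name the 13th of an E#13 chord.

C𝄪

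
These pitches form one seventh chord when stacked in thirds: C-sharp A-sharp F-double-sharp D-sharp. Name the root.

D-sharp

Stacking in thirds gives D-sharp – F-double-sharp – A-sharp – C-sharp, so D-sharp is the root — D-sharp dominant seventh.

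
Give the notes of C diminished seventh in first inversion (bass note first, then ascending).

C diminished seventh = C–E♭–G♭–B𝄫; first inversion → third (E♭) lowest.

E♭, G♭, B𝄫, C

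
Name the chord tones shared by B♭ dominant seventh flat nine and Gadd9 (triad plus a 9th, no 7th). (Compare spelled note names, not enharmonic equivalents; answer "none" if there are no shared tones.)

B♭ dominant seventh flat nine = B♭, D, F, A♭, C♭.
Gadd9 = G, B, D, A.
Shared: D.

D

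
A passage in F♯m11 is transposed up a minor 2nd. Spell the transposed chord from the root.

F# up a minor 2nd → G. New chord: G minor eleventh.
Root: G
Minor 3rd (3rd): Bb
Perfect 5th (5th): D
Minor 7th (7th): F
Major 9th (9th): A
Perfect 11th (11th): C

G, Bb, D, F, A, C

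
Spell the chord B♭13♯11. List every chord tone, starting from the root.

B♭13♯11: dominant thirteenth sharp eleven on Bb.
- root: Bb
- major 3rd: D
- perfect 5th: F
- minor 7th: Ab
- major 9th: C
- augmented 11th: E
- major 13th: G

Bb D F Ab C E G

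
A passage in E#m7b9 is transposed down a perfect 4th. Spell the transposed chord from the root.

B#, D#, F##, A#, C#

Transposed root: E# → B# (perfect 4th down). So we spell B# minor seventh flat nine:
Root: B#
Minor 3rd (3rd): D#
Perfect 5th (5th): F##
Minor 7th (7th): A#
Minor 9th (9th): C#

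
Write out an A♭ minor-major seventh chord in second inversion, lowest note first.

A♭ minor-major seventh = A-flat–C-flat–E-flat–G; second inversion → fifth (E-flat) lowest.

E-flat, G, A-flat, C-flat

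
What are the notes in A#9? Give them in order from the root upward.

A#9 is a dominant ninth built on A#.
root → A#
3rd (major 3rd) → C##
5th (perfect 5th) → E#
7th (minor 7th) → G#
9th (major 9th) → B#

A#, C##, E#, G#, B#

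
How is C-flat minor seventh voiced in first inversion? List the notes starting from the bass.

E-double-flat  G-flat  B-double-flat  C-flat

In root position, C-flat minor seventh is C-flat–E-double-flat–G-flat–B-double-flat.
First inversion puts the third (E-double-flat) in the bass.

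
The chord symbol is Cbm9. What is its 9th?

Root of Cbm9 = Cb. The 9th is a major 9th: Cb up a major 9th → Db.

Db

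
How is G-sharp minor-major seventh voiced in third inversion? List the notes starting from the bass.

F## G# B D#

G-sharp minor-major seventh = G#–B–D#–F##; third inversion → seventh (F##) lowest.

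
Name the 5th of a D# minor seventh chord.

D# minor seventh is built on D-sharp; its 5th is a perfect 5th above the root.
A fifth above D uses the letter A, and the perfect 5th above D-sharp is A-sharp.

A-sharp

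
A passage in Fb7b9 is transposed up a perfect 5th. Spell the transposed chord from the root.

Transposed root: Fb → Cb (perfect 5th up). So we spell Cb dominant seventh flat nine:
- root: Cb
- major 3rd: Eb
- perfect 5th: Gb
- minor 7th: Bbb
- minor 9th: Dbb

Cb Eb Gb Bbb Dbb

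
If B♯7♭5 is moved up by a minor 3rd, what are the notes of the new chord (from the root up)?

D♯ F𝄪 A C♯

Transposed root: B♯ → D♯ (minor 3rd up). So we spell D♯ dominant seventh flat five:
root → D♯
3rd (major 3rd) → F𝄪
5th (diminished 5th) → A
7th (minor 7th) → C♯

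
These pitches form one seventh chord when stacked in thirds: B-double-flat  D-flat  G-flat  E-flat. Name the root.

Stacking in thirds gives E-flat – G-flat – B-double-flat – D-flat, so E-flat is the root — E-flat half-diminished seventh.

E-flat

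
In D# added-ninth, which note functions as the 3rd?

F##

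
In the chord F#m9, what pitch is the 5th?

C#

Root of F#m9 = F#. The 5th is a perfect 5th: F# up a perfect 5th → C#.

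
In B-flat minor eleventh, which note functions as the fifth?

Root of B-flat minor eleventh = B♭. The 5th is a perfect 5th: B♭ up a perfect 5th → F.

F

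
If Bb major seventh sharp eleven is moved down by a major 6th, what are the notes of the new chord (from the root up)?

D-flat F A-flat C G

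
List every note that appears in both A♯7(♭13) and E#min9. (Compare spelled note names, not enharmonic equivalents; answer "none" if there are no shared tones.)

A♯7(♭13): A♯ C𝄪 E♯ G♯ F♯
E#min9: E♯ G♯ B♯ D♯ F𝄪
Common to both → E♯, G♯.

E♯, G♯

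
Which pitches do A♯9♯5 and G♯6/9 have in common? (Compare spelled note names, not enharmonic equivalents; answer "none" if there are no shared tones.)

A♯9♯5: A# C## E## G# B#
G♯6/9: G# B# D# E# A#
Common to both → A#, G#, B#.

A# – G# – B#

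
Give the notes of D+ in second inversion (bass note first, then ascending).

A#, D, F#

D+ = D–F#–A#; second inversion → fifth (A#) lowest.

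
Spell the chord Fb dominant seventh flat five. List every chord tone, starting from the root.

Fb dominant seventh flat five is a dominant seventh flat five built on F-flat.
root → F-flat
3rd (major 3rd) → A-flat
5th (diminished 5th) → C-double-flat
7th (minor 7th) → E-double-flat

F-flat – A-flat – C-double-flat – E-double-flat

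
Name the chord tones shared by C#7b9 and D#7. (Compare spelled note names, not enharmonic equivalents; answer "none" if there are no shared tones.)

C#

C#7b9: C# E# G# B D
D#7: D# F## A# C#
Common to both → C#.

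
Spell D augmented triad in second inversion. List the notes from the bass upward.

A♯  D  F♯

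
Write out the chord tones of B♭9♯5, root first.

B♭  D  F♯  A♭  C

Root B♭, quality dominant ninth sharp five:
root → B♭
3rd (major 3rd) → D
5th (augmented 5th) → F♯
7th (minor 7th) → A♭
9th (major 9th) → C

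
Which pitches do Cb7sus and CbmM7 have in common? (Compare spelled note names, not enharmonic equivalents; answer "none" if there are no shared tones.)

Cb7sus: C♭ F♭ G♭ B𝄫
CbmM7: C♭ E𝄫 G♭ B♭
Common to both → C♭, G♭.

C♭, G♭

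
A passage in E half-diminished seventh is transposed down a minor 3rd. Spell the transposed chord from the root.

A minor 3rd down from E is C#, so the new chord is C# half-diminished seventh.
C# — root
E — minor 3rd
G — diminished 5th
B — minor 7th

C#, E, G, B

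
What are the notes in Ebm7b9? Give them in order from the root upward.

Eb Gb Bb Db Fb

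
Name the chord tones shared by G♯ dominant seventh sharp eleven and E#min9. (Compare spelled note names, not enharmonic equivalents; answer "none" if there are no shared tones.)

G♯ dominant seventh sharp eleven: G# B# D# F# C##
E#min9: E# G# B# D# F##
Common to both → G#, B#, D#.

G#  B#  D#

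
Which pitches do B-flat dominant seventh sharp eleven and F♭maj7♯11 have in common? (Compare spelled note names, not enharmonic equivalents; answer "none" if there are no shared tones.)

B-flat dominant seventh sharp eleven: Bb D F Ab E
F♭maj7♯11: Fb Ab Cb Eb Bb
Common to both → Bb, Ab.

Bb, Ab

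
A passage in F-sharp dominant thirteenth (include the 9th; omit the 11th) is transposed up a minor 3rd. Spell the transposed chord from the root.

Transposed root: F# → A (minor 3rd up). So we spell A dominant thirteenth:
root → A
3rd (major 3rd) → C#
5th (perfect 5th) → E
7th (minor 7th) → G
9th (major 9th) → B
13th (major 13th) → F#

A, C#, E, G, B, F#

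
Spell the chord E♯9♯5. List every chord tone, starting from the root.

E♯ – G𝄪 – B𝄪 – D♯ – F𝄪

E♯9♯5: dominant ninth sharp five on E♯.
Root: E♯
Major 3rd (3rd): G𝄪
Augmented 5th (5th): B𝄪
Minor 7th (7th): D♯
Major 9th (9th): F𝄪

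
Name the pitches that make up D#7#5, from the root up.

D♯, F𝄪, A𝄪, C♯

Root D♯, quality augmented seventh:
- root: D♯
- major 3rd: F𝄪
- augmented 5th: A𝄪
- minor 7th: C♯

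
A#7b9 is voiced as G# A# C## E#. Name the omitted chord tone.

B

The full A#7b9 chord is A#, C##, E#, G#, B.
Comparing with the voicing, the minor 9th (9th) — B — is absent.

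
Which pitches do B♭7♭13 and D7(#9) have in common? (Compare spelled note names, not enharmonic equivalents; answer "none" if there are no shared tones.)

D

B♭7♭13 = B♭, D, F, A♭, G♭.
D7(#9) = D, F♯, A, C, E♯.
Shared: D.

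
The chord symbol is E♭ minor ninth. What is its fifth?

B-flat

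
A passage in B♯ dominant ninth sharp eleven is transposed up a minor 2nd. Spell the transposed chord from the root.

C-sharp, E-sharp, G-sharp, B, D-sharp, F-double-sharp

Transposed root: B-sharp → C-sharp (minor 2nd up). So we spell C-sharp dominant ninth sharp eleven:
C-sharp — root
E-sharp — major 3rd
G-sharp — perfect 5th
B — minor 7th
D-sharp — major 9th
F-double-sharp — augmented 11th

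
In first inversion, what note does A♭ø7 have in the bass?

A♭ø7 = Ab–Cb–Ebb–Gb. First inversion → third in the bass = Cb.

Cb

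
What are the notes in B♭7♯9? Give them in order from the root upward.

Bb, D, F, Ab, C#

B♭7♯9 is a dominant seventh sharp nine built on Bb.
- root: Bb
- major 3rd: D
- perfect 5th: F
- minor 7th: Ab
- augmented 9th: C#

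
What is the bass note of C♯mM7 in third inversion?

B#

C♯mM7 = C#–E–G#–B#. Third inversion → seventh in the bass = B#.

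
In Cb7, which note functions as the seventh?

Cb7 is built on C♭; its 7th is a minor 7th above the root.
A seventh above C uses the letter B, and the minor 7th above C♭ is B𝄫.

B𝄫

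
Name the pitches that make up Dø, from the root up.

D, F, Ab, C

Root D, quality half-diminished seventh:
D — root
F — minor 3rd
Ab — diminished 5th
C — minor 7th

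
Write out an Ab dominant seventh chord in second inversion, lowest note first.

E-flat – G-flat – A-flat – C

In root position, Ab dominant seventh is A-flat–C–E-flat–G-flat.
Second inversion puts the fifth (E-flat) in the bass.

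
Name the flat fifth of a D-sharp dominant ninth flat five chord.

A

D-sharp dominant ninth flat five is built on D-sharp; its 5th is a diminished 5th above the root.
A fifth above D uses the letter A, and the diminished 5th above D-sharp is A.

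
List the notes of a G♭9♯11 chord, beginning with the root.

Root Gb, quality dominant ninth sharp eleven:
Root: Gb
Major 3rd (3rd): Bb
Perfect 5th (5th): Db
Minor 7th (7th): Fb
Major 9th (9th): Ab
Augmented 11th (11th): C

Gb, Bb, Db, Fb, Ab, C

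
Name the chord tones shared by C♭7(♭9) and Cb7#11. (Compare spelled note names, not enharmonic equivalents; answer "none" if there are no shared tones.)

Cb – Eb – Gb – Bbb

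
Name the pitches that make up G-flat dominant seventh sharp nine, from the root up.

G-flat B-flat D-flat F-flat A

Root G-flat, quality dominant seventh sharp nine:
Root: G-flat
Major 3rd (3rd): B-flat
Perfect 5th (5th): D-flat
Minor 7th (7th): F-flat
Augmented 9th (9th): A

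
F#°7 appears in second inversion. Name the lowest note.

F#°7 = F♯–A–C–E♭. Second inversion → fifth in the bass = C.

C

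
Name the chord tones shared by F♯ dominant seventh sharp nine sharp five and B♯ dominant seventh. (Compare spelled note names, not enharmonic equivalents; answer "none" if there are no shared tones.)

F♯ dominant seventh sharp nine sharp five = F-sharp, A-sharp, C-double-sharp, E, G-double-sharp.
B♯ dominant seventh = B-sharp, D-double-sharp, F-double-sharp, A-sharp.
Shared: A-sharp.

A-sharp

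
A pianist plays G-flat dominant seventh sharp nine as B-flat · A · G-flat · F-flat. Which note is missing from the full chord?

D-flat

G-flat dominant seventh sharp nine = G-flat, B-flat, D-flat, F-flat, A. The voicing lacks the 5th (perfect 5th), D-flat.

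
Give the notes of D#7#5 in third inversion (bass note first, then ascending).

C# D# F## A##

In root position, D#7#5 is D#–F##–A##–C#.
Third inversion puts the seventh (C#) in the bass.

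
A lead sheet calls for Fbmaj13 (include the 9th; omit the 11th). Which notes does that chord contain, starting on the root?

Root F♭, quality major thirteenth:
Root: F♭
Major 3rd (3rd): A♭
Perfect 5th (5th): C♭
Major 7th (7th): E♭
Major 9th (9th): G♭
Major 13th (13th): D♭

F♭ – A♭ – C♭ – E♭ – G♭ – D♭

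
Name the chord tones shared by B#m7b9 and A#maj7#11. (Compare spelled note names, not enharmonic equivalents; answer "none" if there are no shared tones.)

B#m7b9: B# D# F## A# C#
A#maj7#11: A# C## E# G## D##
Common to both → A#.

A#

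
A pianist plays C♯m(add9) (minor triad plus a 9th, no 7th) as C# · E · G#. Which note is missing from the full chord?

D#

The full C♯m(add9) chord is C#, E, G#, D#.
Comparing with the voicing, the major 9th (9th) — D# — is absent.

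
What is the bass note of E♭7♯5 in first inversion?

G

E♭7♯5 = E♭–G–B–D♭. First inversion → third in the bass = G.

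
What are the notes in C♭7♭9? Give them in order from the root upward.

Cb, Eb, Gb, Bbb, Dbb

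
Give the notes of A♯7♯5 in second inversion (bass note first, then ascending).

A♯7♯5 = A#–C##–E##–G#; second inversion → fifth (E##) lowest.

E##  G#  A#  C##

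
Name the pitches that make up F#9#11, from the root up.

F#  A#  C#  E  G#  B#

F#9#11: dominant ninth sharp eleven on F#.
root → F#
3rd (major 3rd) → A#
5th (perfect 5th) → C#
7th (minor 7th) → E
9th (major 9th) → G#
11th (augmented 11th) → B#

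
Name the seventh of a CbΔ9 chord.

Bb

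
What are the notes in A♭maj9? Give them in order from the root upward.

A♭maj9: major ninth on Ab.
- root: Ab
- major 3rd: C
- perfect 5th: Eb
- major 7th: G
- major 9th: Bb

Ab, C, Eb, G, Bb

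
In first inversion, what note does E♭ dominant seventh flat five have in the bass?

G

E♭ dominant seventh flat five in root position is Eb–G–Bbb–Db.
First inversion places the third in the bass, which is G.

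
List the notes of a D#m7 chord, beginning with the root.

D#, F#, A#, C#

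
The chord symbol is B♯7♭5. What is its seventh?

A#

B♯7♭5 is built on B#; its 7th is a minor 7th above the root.
A seventh above B uses the letter A, and the minor 7th above B# is A#.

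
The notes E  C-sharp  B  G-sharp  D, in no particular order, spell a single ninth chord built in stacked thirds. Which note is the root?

Arranged so that each adjacent pair is a third by letter name: C-sharp – E – G-sharp – B – D.
The bottom of that stack, C-sharp, is the root (this is C-sharp minor seventh flat nine).

C-sharp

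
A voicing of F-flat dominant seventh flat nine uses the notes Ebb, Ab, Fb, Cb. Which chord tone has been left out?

Gbb

The full F-flat dominant seventh flat nine chord is Fb, Ab, Cb, Ebb, Gbb.
Comparing with the voicing, the minor 9th (9th) — Gbb — is absent.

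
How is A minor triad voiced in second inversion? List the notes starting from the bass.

In root position, A minor triad is A–C–E.
Second inversion puts the fifth (E) in the bass.

E, A, C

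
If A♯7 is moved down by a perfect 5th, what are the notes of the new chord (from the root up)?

Transposed root: A# → D# (perfect 5th down). So we spell D# dominant seventh:
D# — root
F## — major 3rd
A# — perfect 5th
C# — minor 7th

D#  F##  A#  C#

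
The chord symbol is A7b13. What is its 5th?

Root of A7b13 = A. The 5th is a perfect 5th: A up a perfect 5th → E.

E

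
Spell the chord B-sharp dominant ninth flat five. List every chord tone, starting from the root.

B-sharp  D-double-sharp  F-sharp  A-sharp  C-double-sharp

B-sharp dominant ninth flat five: dominant ninth flat five on B-sharp.
Root: B-sharp
Major 3rd (3rd): D-double-sharp
Diminished 5th (5th): F-sharp
Minor 7th (7th): A-sharp
Major 9th (9th): C-double-sharp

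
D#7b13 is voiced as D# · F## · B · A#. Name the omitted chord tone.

C#

D#7b13 = D#, F##, A#, C#, B. The voicing lacks the 7th (minor 7th), C#.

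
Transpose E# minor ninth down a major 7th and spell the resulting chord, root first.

E# down a major 7th → F#. New chord: F# minor ninth.
root → F#
3rd (minor 3rd) → A
5th (perfect 5th) → C#
7th (minor 7th) → E
9th (major 9th) → G#

F# A C# E G#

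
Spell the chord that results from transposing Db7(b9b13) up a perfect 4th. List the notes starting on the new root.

Db up a perfect 4th → Gb. New chord: Gb dominant seventh flat nine flat thirteen.
Root: Gb
Major 3rd (3rd): Bb
Perfect 5th (5th): Db
Minor 7th (7th): Fb
Minor 9th (9th): Abb
Minor 13th (13th): Ebb

Gb, Bb, Db, Fb, Abb, Ebb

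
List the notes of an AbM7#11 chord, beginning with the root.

Ab, C, Eb, G, D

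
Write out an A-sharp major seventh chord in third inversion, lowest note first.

G-double-sharp – A-sharp – C-double-sharp – E-sharp

A-sharp major seventh = A-sharp–C-double-sharp–E-sharp–G-double-sharp; third inversion → seventh (G-double-sharp) lowest.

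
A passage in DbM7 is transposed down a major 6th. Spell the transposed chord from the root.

Transposed root: Db → Fb (major 6th down). So we spell Fb major seventh:
Root: Fb
Major 3rd (3rd): Ab
Perfect 5th (5th): Cb
Major 7th (7th): Eb

Fb, Ab, Cb, Eb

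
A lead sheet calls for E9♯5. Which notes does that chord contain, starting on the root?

E9♯5 is a dominant ninth sharp five built on E.
Root: E
Major 3rd (3rd): G♯
Augmented 5th (5th): B♯
Minor 7th (7th): D
Major 9th (9th): F♯

E, G♯, B♯, D, F♯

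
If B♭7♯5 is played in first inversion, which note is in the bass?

B♭7♯5 in root position is Bb–D–F#–Ab.
First inversion places the third in the bass, which is D.

D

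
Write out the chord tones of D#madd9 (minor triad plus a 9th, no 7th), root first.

Root D♯, quality minor added-ninth:
D♯ — root
F♯ — minor 3rd
A♯ — perfect 5th
E♯ — major 9th

D♯  F♯  A♯  E♯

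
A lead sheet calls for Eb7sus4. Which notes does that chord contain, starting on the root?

Root Eb, quality dominant seventh suspended fourth:
- root: Eb
- perfect 4th: Ab
- perfect 5th: Bb
- minor 7th: Db

Eb, Ab, Bb, Db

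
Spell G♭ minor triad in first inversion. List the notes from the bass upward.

Bbb – Db – Gb

G♭ minor triad = Gb–Bbb–Db; first inversion → third (Bbb) lowest.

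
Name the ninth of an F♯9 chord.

Root of F♯9 = F♯. The 9th is a major 9th: F♯ up a major 9th → G♯.

G♯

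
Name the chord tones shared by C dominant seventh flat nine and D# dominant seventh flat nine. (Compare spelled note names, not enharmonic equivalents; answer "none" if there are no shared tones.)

E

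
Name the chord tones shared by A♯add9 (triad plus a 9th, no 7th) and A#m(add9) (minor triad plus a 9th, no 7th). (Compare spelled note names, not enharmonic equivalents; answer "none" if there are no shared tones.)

A♯add9 = A#, C##, E#, B#.
A#m(add9) = A#, C#, E#, B#.
Shared: A#, E#, B#.

A# – E# – B#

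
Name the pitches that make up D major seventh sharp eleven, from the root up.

D, F♯, A, C♯, G♯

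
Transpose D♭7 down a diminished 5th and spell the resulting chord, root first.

G B D F

Db down a diminished 5th → G. New chord: G dominant seventh.
- root: G
- major 3rd: B
- perfect 5th: D
- minor 7th: F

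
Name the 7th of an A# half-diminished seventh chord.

A# half-diminished seventh is built on A#; its 7th is a minor 7th above the root.
A seventh above A uses the letter G, and the minor 7th above A# is G#.

G#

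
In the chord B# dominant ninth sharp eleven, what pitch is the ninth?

Root of B# dominant ninth sharp eleven = B♯. The 9th is a major 9th: B♯ up a major 9th → C𝄪.

C𝄪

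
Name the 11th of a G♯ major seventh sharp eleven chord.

C-double-sharp

G♯ major seventh sharp eleven is built on G-sharp; its 11th is an augmented 11th above the root.
A fourth above G uses the letter C, and the augmented 11th above G-sharp is C-double-sharp.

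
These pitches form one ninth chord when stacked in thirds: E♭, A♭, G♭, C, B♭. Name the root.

A♭

Stacking in thirds gives A♭ – C – E♭ – G♭ – B♭, so A♭ is the root — A♭ dominant ninth.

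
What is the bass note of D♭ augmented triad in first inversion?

D♭ augmented triad in root position is D-flat–F–A.
First inversion places the third in the bass, which is F.

F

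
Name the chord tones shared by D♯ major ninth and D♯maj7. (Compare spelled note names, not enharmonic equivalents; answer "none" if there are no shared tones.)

D♯ major ninth = D♯, F𝄪, A♯, C𝄪, E♯.
D♯maj7 = D♯, F𝄪, A♯, C𝄪.
Shared: D♯, F𝄪, A♯, C𝄪.

D♯ F𝄪 A♯ C𝄪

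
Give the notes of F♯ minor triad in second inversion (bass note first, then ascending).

In root position, F♯ minor triad is F#–A–C#.
Second inversion puts the fifth (C#) in the bass.

C# – F# – A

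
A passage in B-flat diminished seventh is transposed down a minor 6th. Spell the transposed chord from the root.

D, F, A-flat, C-flat

Transposed root: B-flat → D (minor 6th down). So we spell D diminished seventh:
D — root
F — minor 3rd
A-flat — diminished 5th
C-flat — diminished 7th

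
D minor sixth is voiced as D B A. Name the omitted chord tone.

D minor sixth = D, F, A, B. The voicing lacks the 3rd (minor 3rd), F.

F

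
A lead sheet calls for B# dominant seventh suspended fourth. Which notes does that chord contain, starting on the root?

B# dominant seventh suspended fourth is a dominant seventh suspended fourth built on B-sharp.
Root: B-sharp
Perfect 4th (4th): E-sharp
Perfect 5th (5th): F-double-sharp
Minor 7th (7th): A-sharp

B-sharp, E-sharp, F-double-sharp, A-sharp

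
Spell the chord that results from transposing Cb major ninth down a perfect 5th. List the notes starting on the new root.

F-flat A-flat C-flat E-flat G-flat

C-flat down a perfect 5th → F-flat. New chord: F-flat major ninth.
root → F-flat
3rd (major 3rd) → A-flat
5th (perfect 5th) → C-flat
7th (major 7th) → E-flat
9th (major 9th) → G-flat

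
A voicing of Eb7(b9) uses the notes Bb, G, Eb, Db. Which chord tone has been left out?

Eb7(b9) = Eb, G, Bb, Db, Fb. The voicing lacks the 9th (minor 9th), Fb.

Fb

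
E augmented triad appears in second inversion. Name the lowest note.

B-sharp

E augmented triad = E–G-sharp–B-sharp. Second inversion → fifth in the bass = B-sharp.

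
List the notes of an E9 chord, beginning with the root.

E, G#, B, D, F#

E9 is a dominant ninth built on E.
root → E
3rd (major 3rd) → G#
5th (perfect 5th) → B
7th (minor 7th) → D
9th (major 9th) → F#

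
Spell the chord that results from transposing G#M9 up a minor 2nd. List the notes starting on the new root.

A  C#  E  G#  B

G# up a minor 2nd → A. New chord: A major ninth.
- root: A
- major 3rd: C#
- perfect 5th: E
- major 7th: G#
- major 9th: B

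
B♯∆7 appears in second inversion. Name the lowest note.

B♯∆7 in root position is B#–D##–F##–A##.
Second inversion places the fifth in the bass, which is F##.

F##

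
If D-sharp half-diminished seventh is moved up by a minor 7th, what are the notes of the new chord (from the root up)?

C♯ – E – G – B

Transposed root: D♯ → C♯ (minor 7th up). So we spell C♯ half-diminished seventh:
root → C♯
3rd (minor 3rd) → E
5th (diminished 5th) → G
7th (minor 7th) → B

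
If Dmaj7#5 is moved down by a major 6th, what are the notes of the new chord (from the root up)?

F – A – C♯ – E

A major 6th down from D is F, so the new chord is F augmented major seventh.
F — root
A — major 3rd
C♯ — augmented 5th
E — major 7th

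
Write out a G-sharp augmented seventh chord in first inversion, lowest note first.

In root position, G-sharp augmented seventh is G-sharp–B-sharp–D-double-sharp–F-sharp.
First inversion puts the third (B-sharp) in the bass.

B-sharp, D-double-sharp, F-sharp, G-sharp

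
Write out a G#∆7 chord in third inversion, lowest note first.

In root position, G#∆7 is G#–B#–D#–F##.
Third inversion puts the seventh (F##) in the bass.

F##, G#, B#, D#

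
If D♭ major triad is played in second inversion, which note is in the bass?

Ab

D♭ major triad = Db–F–Ab. Second inversion → fifth in the bass = Ab.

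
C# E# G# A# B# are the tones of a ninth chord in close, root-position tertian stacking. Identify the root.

A#

Stacking in thirds gives A# – C# – E# – G# – B#, so A# is the root — A# minor ninth.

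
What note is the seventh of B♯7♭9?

B♯7♭9 is built on B#; its 7th is a minor 7th above the root.
A seventh above B uses the letter A, and the minor 7th above B# is A#.

A#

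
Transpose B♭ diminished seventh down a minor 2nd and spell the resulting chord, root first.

Bb down a minor 2nd → A. New chord: A diminished seventh.
A — root
C — minor 3rd
Eb — diminished 5th
Gb — diminished 7th

A C Eb Gb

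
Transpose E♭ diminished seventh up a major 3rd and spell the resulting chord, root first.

G Bb Db Fb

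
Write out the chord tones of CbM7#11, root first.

Cb, Eb, Gb, Bb, F

CbM7#11: major seventh sharp eleven on Cb.
Root: Cb
Major 3rd (3rd): Eb
Perfect 5th (5th): Gb
Major 7th (7th): Bb
Augmented 11th (11th): F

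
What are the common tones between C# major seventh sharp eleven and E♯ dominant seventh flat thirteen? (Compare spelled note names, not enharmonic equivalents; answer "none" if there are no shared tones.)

C# – E# – B#

C# major seventh sharp eleven = C#, E#, G#, B#, F##.
E♯ dominant seventh flat thirteen = E#, G##, B#, D#, C#.
Shared: C#, E#, B#.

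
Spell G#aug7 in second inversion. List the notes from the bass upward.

D##, F#, G#, B#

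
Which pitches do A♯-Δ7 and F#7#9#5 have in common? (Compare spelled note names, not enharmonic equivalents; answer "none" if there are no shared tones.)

A# – G##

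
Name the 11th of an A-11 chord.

D

Root of A-11 = A. The 11th is a perfect 11th: A up a perfect 11th → D.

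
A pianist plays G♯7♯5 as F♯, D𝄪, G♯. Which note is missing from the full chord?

B♯

The full G♯7♯5 chord is G♯, B♯, D𝄪, F♯.
Comparing with the voicing, the major 3rd (3rd) — B♯ — is absent.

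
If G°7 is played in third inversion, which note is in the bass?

G°7 = G–Bb–Db–Fb. Third inversion → seventh in the bass = Fb.

Fb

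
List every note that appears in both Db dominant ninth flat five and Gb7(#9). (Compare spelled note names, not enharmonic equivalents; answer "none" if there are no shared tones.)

Db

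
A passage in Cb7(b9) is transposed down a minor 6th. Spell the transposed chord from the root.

Eb, G, Bb, Db, Fb

A minor 6th down from Cb is Eb, so the new chord is Eb dominant seventh flat nine.
- root: Eb
- major 3rd: G
- perfect 5th: Bb
- minor 7th: Db
- minor 9th: Fb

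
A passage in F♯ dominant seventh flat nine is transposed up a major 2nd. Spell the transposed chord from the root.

G# B# D# F# A

A major 2nd up from F# is G#, so the new chord is G# dominant seventh flat nine.
- root: G#
- major 3rd: B#
- perfect 5th: D#
- minor 7th: F#
- minor 9th: A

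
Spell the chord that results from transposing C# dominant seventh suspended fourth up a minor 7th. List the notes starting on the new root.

B, E, F#, A

A minor 7th up from C# is B, so the new chord is B dominant seventh suspended fourth.
- root: B
- perfect 4th: E
- perfect 5th: F#
- minor 7th: A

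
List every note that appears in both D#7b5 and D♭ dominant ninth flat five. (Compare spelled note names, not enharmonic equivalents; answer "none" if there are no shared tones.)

D#7b5: D# F## A C#
D♭ dominant ninth flat five: Db F Abb Cb Eb
Common to both → none.

none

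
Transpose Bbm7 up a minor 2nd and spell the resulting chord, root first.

Cb – Ebb – Gb – Bbb

A minor 2nd up from Bb is Cb, so the new chord is Cb minor seventh.
- root: Cb
- minor 3rd: Ebb
- perfect 5th: Gb
- minor 7th: Bbb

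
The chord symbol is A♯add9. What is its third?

C𝄪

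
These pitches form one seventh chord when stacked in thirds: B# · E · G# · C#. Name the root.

Arranged so that each adjacent pair is a third by letter name: C# – E – G# – B#.
The bottom of that stack, C#, is the root (this is C# minor-major seventh).

C#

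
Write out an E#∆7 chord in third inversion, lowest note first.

D## E# G## B#

E#∆7 = E#–G##–B#–D##; third inversion → seventh (D##) lowest.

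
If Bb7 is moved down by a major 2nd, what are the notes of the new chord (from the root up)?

Bb down a major 2nd → Ab. New chord: Ab dominant seventh.
- root: Ab
- major 3rd: C
- perfect 5th: Eb
- minor 7th: Gb

Ab – C – Eb – Gb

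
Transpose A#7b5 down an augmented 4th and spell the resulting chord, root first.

E  G♯  B♭  D

Transposed root: A♯ → E (augmented 4th down). So we spell E dominant seventh flat five:
E — root
G♯ — major 3rd
B♭ — diminished 5th
D — minor 7th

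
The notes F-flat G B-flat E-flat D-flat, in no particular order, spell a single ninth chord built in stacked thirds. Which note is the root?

Stacking in thirds gives E-flat – G – B-flat – D-flat – F-flat, so E-flat is the root — E-flat dominant seventh flat nine.

E-flat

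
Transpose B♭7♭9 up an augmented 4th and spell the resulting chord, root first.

Transposed root: Bb → E (augmented 4th up). So we spell E dominant seventh flat nine:
E — root
G# — major 3rd
B — perfect 5th
D — minor 7th
F — minor 9th

E, G#, B, D, F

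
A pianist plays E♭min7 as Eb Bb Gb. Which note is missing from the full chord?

Db

The full E♭min7 chord is Eb, Gb, Bb, Db.
Comparing with the voicing, the minor 7th (7th) — Db — is absent.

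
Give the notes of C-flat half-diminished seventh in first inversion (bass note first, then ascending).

C-flat half-diminished seventh = Cb–Ebb–Gbb–Bbb; first inversion → third (Ebb) lowest.

Ebb, Gbb, Bbb, Cb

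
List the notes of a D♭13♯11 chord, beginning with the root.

D♭ – F – A♭ – C♭ – E♭ – G – B♭

D♭13♯11: dominant thirteenth sharp eleven on D♭.
root → D♭
3rd (major 3rd) → F
5th (perfect 5th) → A♭
7th (minor 7th) → C♭
9th (major 9th) → E♭
11th (augmented 11th) → G
13th (major 13th) → B♭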